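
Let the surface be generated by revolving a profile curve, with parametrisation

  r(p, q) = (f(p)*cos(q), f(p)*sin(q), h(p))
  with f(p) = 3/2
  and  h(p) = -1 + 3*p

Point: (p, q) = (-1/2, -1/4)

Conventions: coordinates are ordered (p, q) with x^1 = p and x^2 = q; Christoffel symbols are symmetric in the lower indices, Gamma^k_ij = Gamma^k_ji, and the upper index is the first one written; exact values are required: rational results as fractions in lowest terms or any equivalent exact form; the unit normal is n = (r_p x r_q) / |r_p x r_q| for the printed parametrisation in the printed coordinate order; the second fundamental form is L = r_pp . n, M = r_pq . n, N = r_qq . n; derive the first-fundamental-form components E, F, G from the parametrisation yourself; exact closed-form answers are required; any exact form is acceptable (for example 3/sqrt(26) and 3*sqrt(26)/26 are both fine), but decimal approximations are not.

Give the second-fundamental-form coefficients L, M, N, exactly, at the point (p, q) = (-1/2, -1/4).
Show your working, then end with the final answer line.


f = 3/2, f' = 0, f'' = 0, h' = 3, h'' = 0
E = 9, F = 0, G = 9/4; answer radicand W^2 = 9
unnormalised second-form numerators: l = 0, m = 0, n = 9/2; L = l/sqrt(9), and similarly M = m/sqrt(W^2), N = n/sqrt(W^2)

Answer: L = 0, M = 0, N = 3/2


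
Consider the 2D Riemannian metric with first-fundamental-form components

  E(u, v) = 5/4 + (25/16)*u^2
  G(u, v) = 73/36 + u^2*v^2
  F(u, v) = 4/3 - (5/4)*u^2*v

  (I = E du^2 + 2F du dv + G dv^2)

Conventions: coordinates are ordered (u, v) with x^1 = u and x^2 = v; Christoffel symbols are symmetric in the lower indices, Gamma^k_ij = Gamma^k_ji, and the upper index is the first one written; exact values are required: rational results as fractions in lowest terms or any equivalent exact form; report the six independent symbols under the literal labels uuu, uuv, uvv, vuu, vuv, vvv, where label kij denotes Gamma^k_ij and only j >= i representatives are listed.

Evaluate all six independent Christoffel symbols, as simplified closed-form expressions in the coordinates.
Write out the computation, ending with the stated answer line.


E = 5/4 + (25/16)*u^2; F = 4/3 - (5/4)*u^2*v; G = 73/36 + u^2*v^2
Gamma^k_ij = (1/2) g^{kl} (d_i g_jl + d_j g_il - d_l g_ij), with g^inv = (1/(EG-F^2)) [[G, -F], [-F, E]]
first partials: E_u = (25/8)*u, E_v = 0, F_u = -(5/2)*u*v, F_v = -(5/4)*u^2, G_u = 2*u*v^2, G_v = 2*u^2*v
D = EG - F^2 = 109/144 + (1825/576)*u^2 + (10/3)*u^2*v + (5/4)*u^2*v^2
expanded: Gamma^u_uu = (G E_u - 2F F_u + F E_v)/(2D), Gamma^u_uv = (G E_v - F G_u)/(2D), Gamma^u_vv = (2G F_v - G G_u - F G_v)/(2D), Gamma^v_uu = (2E F_u - E E_v - F E_u)/(2D), Gamma^v_uv = (E G_u - F E_v)/(2D), Gamma^v_vv = (E G_v - 2F F_v + F G_u)/(2D); substitute and cancel common factors

Answer: Gamma_uuu = (-900*u^3*v^2 + 1920*u*v + 1825*u)/(720*u^2*v^2 + 1920*u^2*v + 1825*u^2 + 436), Gamma_uuv = (720*u^3*v^3 - 768*u*v^2)/(720*u^2*v^2 + 1920*u^2*v + 1825*u^2 + 436), Gamma_uvv = (-576*u^3*v^4 - 768*u^2*v - 1460*u^2 - 1168*u*v^2)/(720*u^2*v^2 + 1920*u^2*v + 1825*u^2 + 436), Gamma_vuu = (-1125*u^3*v - 1800*u*v - 1200*u)/(720*u^2*v^2 + 1920*u^2*v + 1825*u^2 + 436), Gamma_vuv = (900*u^3*v^2 + 720*u*v^2)/(720*u^2*v^2 + 1920*u^2*v + 1825*u^2 + 436), Gamma_vvv = (-720*u^3*v^3 + 720*u^2*v + 960*u^2 + 768*u*v^2)/(720*u^2*v^2 + 1920*u^2*v + 1825*u^2 + 436)


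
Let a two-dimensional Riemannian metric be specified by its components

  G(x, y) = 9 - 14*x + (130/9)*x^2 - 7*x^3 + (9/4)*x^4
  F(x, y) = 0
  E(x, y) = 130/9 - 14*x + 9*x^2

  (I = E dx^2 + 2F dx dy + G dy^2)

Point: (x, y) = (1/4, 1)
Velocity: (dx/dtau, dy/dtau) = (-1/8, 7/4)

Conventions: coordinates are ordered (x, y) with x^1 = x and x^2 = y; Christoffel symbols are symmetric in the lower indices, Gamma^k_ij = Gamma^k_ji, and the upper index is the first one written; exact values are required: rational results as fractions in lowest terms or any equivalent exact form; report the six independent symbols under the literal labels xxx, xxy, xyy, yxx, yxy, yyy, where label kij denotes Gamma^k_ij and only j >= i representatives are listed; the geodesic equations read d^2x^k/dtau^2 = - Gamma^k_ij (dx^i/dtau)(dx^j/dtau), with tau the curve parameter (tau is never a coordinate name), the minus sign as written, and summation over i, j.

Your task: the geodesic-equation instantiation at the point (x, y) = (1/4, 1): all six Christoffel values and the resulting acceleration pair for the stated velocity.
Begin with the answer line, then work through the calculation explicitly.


Answer: Gamma_xxx = -684/1657, Gamma_xxy = 0, Gamma_xyy = 4579/13256, Gamma_yxx = 0, Gamma_yxy = -152/241, Gamma_yyy = 0; accelerations (d^2x/dtau^2, d^2y/dtau^2) = (-223003/212096, -133/482)

E = 1657/144, F = 0, G = 58081/9216 at the point
E_x = -19/2, E_y = 0, F_x = 0, F_y = 0, G_x = -4579/576, G_y = 0
EG - F^2 = 96240217/1327104;  g^inv = (1327104/96240217) * [[58081/9216, 0], [0, 1657/144]]
first-kind symbols [ij,l] = (1/2)(d_i g_jl + d_j g_il - d_l g_ij): [xx,x] = E_x/2 = -19/4, [xx,y] = F_x - E_y/2 = 0, [xy,x] = E_y/2 = 0, [xy,y] = G_x/2 = -4579/1152, [yy,x] = F_y - G_x/2 = 4579/1152, [yy,y] = G_y/2 = 0
Gamma^x_ij = (G*[ij,x] - F*[ij,y])/(EG - F^2), Gamma^y_ij = (E*[ij,y] - F*[ij,x])/(EG - F^2)
Gamma_xxx = -684/1657, Gamma_xxy = 0, Gamma_xyy = 4579/13256, Gamma_yxx = 0, Gamma_yxy = -152/241, Gamma_yyy = 0
d^2x/dtau^2 = -(Gamma_xxx*(-1/8)^2 + 2*Gamma_xxy*(-1/8)*(7/4) + Gamma_xyy*(7/4)^2) = -223003/212096
d^2y/dtau^2 = -(Gamma_yxx*(-1/8)^2 + 2*Gamma_yxy*(-1/8)*(7/4) + Gamma_yyy*(7/4)^2) = -133/482


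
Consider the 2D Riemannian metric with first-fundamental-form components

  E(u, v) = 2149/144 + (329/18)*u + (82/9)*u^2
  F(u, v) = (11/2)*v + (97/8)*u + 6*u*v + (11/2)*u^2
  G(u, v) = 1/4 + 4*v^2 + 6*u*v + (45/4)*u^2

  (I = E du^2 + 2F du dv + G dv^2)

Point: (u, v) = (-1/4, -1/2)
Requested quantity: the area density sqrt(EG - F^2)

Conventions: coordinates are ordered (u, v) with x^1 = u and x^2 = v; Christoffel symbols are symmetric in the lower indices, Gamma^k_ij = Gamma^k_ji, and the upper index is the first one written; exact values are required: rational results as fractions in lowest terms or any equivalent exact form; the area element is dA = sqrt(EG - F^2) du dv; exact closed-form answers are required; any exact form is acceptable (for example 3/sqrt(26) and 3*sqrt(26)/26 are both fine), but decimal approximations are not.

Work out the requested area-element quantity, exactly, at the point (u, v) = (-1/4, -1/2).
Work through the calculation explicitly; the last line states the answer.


E = 1573/144, F = -75/16, G = 173/64; EG - F^2 = 69629/9216

Answer: sqrt(EG - F^2) = 49*sqrt(29)/96


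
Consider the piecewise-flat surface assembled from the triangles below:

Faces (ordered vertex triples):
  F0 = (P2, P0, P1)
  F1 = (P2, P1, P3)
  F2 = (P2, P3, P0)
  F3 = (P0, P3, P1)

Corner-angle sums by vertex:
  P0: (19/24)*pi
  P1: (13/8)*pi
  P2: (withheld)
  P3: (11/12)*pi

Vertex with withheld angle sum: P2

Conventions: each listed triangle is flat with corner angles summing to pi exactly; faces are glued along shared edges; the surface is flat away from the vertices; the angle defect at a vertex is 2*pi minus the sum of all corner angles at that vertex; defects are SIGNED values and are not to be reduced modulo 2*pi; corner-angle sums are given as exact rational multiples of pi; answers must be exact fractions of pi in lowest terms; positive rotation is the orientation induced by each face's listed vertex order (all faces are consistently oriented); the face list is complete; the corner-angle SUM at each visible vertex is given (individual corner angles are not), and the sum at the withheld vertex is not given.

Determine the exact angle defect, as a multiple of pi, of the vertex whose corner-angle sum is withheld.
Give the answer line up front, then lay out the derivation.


Answer: defect(P2) = (4/3)*pi

V = 4, E = 6, F = 4; chi = V - E + F = 2
Gauss-Bonnet: total defect = 2*pi*chi = 4*pi; visible defects sum to (8/3)*pi


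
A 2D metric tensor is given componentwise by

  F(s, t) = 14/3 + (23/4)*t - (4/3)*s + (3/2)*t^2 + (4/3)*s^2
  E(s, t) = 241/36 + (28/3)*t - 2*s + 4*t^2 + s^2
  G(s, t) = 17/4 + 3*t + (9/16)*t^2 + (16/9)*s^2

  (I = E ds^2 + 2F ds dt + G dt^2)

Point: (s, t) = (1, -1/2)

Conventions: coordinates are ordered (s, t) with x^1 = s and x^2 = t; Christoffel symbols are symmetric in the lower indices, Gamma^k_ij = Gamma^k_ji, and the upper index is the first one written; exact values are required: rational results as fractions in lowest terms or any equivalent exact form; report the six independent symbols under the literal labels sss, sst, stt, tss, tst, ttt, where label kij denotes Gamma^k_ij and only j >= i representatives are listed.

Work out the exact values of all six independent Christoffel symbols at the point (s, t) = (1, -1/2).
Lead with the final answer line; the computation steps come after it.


Answer: Gamma_sss = 59904/98953, Gamma_sst = 178272/98953, Gamma_stt = 184565/98953, Gamma_tss = -56064/98953, Gamma_tst = -45056/98953, Gamma_ttt = -59826/98953

E = 73/36, F = 13/6, G = 2689/576 at the point
E_s = 0, E_t = 16/3, F_s = 4/3, F_t = 17/4, G_s = 32/9, G_t = 39/16
EG - F^2 = 98953/20736;  g^inv = (20736/98953) * [[2689/576, -13/6], [-13/6, 73/36]]
first-kind symbols [ij,l] = (1/2)(d_i g_jl + d_j g_il - d_l g_ij): [ss,s] = E_s/2 = 0, [ss,t] = F_s - E_t/2 = -4/3, [st,s] = E_t/2 = 8/3, [st,t] = G_s/2 = 16/9, [tt,s] = F_t - G_s/2 = 89/36, [tt,t] = G_t/2 = 39/32
Gamma^s_ij = (G*[ij,s] - F*[ij,t])/(EG - F^2), Gamma^t_ij = (E*[ij,t] - F*[ij,s])/(EG - F^2)


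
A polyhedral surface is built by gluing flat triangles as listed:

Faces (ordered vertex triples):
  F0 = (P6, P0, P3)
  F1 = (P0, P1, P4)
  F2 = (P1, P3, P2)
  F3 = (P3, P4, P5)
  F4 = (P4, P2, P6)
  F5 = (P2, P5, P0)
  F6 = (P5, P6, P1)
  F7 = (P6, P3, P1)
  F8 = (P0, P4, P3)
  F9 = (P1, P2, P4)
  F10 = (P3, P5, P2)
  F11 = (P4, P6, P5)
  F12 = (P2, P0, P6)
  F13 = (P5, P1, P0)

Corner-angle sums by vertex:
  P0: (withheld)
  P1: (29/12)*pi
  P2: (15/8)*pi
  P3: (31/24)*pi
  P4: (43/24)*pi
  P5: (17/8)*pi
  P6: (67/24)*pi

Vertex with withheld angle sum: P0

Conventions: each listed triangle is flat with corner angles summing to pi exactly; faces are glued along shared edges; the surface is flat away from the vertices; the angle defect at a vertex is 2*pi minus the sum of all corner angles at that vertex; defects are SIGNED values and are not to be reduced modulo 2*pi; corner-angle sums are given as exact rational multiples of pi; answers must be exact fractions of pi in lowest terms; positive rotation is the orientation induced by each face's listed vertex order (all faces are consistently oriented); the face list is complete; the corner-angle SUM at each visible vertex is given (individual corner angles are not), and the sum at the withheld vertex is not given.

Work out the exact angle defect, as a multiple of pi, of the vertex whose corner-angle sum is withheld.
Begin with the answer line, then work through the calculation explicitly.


Answer: defect(P0) = (7/24)*pi

V = 7, E = 21, F = 14; chi = V - E + F = 0
Gauss-Bonnet: total defect = 2*pi*chi = 0; visible defects sum to (-7/24)*pi


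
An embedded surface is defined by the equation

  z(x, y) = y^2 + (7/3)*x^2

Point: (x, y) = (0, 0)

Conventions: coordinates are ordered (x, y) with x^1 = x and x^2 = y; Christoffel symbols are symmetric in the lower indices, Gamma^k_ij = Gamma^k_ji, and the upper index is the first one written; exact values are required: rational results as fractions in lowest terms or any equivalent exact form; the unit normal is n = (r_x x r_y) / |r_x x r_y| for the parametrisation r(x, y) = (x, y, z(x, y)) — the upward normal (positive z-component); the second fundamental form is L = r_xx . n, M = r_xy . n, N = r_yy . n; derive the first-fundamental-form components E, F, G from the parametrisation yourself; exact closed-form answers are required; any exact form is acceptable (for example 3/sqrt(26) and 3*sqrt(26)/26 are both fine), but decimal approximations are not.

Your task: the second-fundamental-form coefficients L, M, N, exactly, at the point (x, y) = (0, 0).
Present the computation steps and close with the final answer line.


z_x = 0, z_y = 0, z_xx = 14/3, z_xy = 0, z_yy = 2
E = 1, F = 0, G = 1; answer radicand W^2 = 1
unnormalised second-form numerators: l = 14/3, m = 0, n = 2; L = l/sqrt(1), and similarly M = m/sqrt(W^2), N = n/sqrt(W^2)

Answer: L = 14/3, M = 0, N = 2


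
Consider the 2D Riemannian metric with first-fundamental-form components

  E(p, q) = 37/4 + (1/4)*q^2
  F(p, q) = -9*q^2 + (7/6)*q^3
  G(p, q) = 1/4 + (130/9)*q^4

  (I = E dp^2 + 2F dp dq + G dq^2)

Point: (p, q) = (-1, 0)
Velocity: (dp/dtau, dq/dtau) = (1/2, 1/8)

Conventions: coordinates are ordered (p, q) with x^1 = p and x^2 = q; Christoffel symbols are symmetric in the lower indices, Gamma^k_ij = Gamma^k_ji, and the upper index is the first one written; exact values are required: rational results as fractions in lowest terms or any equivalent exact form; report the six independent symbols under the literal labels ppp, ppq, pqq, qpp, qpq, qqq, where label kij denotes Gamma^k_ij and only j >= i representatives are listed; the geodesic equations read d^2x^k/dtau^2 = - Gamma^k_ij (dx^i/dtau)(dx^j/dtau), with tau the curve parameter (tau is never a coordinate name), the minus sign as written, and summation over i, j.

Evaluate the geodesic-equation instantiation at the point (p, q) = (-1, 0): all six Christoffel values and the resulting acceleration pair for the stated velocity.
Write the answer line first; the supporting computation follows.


Answer: Gamma_ppp = 0, Gamma_ppq = 0, Gamma_pqq = 0, Gamma_qpp = 0, Gamma_qpq = 0, Gamma_qqq = 0; accelerations (d^2p/dtau^2, d^2q/dtau^2) = (0, 0)

E = 37/4, F = 0, G = 1/4 at the point
E_p = 0, E_q = 0, F_p = 0, F_q = 0, G_p = 0, G_q = 0
EG - F^2 = 37/16;  g^inv = (16/37) * [[1/4, 0], [0, 37/4]]
first-kind symbols [ij,l] = (1/2)(d_i g_jl + d_j g_il - d_l g_ij): [pp,p] = E_p/2 = 0, [pp,q] = F_p - E_q/2 = 0, [pq,p] = E_q/2 = 0, [pq,q] = G_p/2 = 0, [qq,p] = F_q - G_p/2 = 0, [qq,q] = G_q/2 = 0
Gamma^p_ij = (G*[ij,p] - F*[ij,q])/(EG - F^2), Gamma^q_ij = (E*[ij,q] - F*[ij,p])/(EG - F^2)
Gamma_ppp = 0, Gamma_ppq = 0, Gamma_pqq = 0, Gamma_qpp = 0, Gamma_qpq = 0, Gamma_qqq = 0
d^2p/dtau^2 = -(Gamma_ppp*(1/2)^2 + 2*Gamma_ppq*(1/2)*(1/8) + Gamma_pqq*(1/8)^2) = 0
d^2q/dtau^2 = -(Gamma_qpp*(1/2)^2 + 2*Gamma_qpq*(1/2)*(1/8) + Gamma_qqq*(1/8)^2) = 0


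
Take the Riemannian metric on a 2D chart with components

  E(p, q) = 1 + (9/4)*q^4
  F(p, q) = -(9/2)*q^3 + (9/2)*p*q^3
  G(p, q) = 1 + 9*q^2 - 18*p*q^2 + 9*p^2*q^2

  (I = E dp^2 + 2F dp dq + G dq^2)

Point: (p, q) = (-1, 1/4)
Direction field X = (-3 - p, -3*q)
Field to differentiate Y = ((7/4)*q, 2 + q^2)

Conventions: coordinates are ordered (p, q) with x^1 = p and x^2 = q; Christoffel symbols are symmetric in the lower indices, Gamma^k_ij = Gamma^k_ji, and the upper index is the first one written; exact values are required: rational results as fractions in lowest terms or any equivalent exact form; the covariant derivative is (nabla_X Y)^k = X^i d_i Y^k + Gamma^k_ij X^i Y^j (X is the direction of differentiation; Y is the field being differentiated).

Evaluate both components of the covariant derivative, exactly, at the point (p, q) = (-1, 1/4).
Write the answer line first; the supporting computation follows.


Answer: (nabla_X Y)^p = -60951/53392, (nabla_X Y)^q = -83019/26696

E = 1033/1024, F = -9/64, G = 13/4 at the point
E_p = 0, E_q = 9/64, F_p = 9/128, F_q = -27/16, G_p = -9/4, G_q = 18
EG - F^2 = 3337/1024;  g^inv = (1024/3337) * [[13/4, 9/64], [9/64, 1033/1024]]
first-kind symbols [ij,l] = (1/2)(d_i g_jl + d_j g_il - d_l g_ij): [pp,p] = E_p/2 = 0, [pp,q] = F_p - E_q/2 = 0, [pq,p] = E_q/2 = 9/128, [pq,q] = G_p/2 = -9/8, [qq,p] = F_q - G_p/2 = -9/16, [qq,q] = G_q/2 = 9
Gamma^p_ij = (G*[ij,p] - F*[ij,q])/(EG - F^2), Gamma^q_ij = (E*[ij,q] - F*[ij,p])/(EG - F^2)
Gamma_ppp = 0, Gamma_ppq = 72/3337, Gamma_pqq = -576/3337, Gamma_qpp = 0, Gamma_qpq = -1152/3337, Gamma_qqq = 9216/3337
X = (-2, -3/4), Y = (7/16, 33/16) at the point


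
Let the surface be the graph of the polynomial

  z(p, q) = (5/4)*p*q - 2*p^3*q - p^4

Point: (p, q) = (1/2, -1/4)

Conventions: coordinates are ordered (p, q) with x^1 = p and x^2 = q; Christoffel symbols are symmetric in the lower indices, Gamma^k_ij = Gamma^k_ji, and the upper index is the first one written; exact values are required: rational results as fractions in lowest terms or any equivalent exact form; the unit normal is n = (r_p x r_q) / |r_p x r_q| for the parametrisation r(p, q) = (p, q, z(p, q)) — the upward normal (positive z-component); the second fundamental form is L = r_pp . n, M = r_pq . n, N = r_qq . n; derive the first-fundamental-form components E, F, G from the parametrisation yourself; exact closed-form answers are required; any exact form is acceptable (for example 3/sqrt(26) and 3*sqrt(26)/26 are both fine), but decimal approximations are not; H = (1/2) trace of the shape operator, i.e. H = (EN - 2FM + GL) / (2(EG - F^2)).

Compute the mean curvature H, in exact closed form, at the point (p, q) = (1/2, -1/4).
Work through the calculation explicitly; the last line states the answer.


z_p = -7/16, z_q = 3/8, z_pp = -3/2, z_pq = -1/4, z_qq = 0
E = 305/256, F = -21/128, G = 73/64; answer radicand W^2 = 341/256
unnormalised second-form numerators: l = -3/2, m = -1/4, n = 0; L = l/sqrt(341/256), and similarly M = m/sqrt(W^2), N = n/sqrt(W^2)
H = (E*n - 2*F*m + G*l) / (2*(EG - F^2)*sqrt(W^2)); E*n - 2*F*m + G*l = -459/256, EG - F^2 = 341/256, so H = (-459/682)/sqrt(341/256)

Answer: H = -3672*sqrt(341)/116281


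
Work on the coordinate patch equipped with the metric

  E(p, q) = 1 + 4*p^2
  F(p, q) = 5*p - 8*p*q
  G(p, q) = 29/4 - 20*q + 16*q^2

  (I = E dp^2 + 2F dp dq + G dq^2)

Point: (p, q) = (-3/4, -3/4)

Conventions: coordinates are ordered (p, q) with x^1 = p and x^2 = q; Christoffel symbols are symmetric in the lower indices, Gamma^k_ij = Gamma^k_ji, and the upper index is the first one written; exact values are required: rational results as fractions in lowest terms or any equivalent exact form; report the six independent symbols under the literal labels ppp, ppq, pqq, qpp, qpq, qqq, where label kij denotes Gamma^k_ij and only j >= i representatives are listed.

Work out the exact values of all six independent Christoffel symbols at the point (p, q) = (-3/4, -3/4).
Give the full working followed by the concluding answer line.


E = 13/4, F = -33/4, G = 125/4 at the point
E_p = -6, E_q = 0, F_p = 11, F_q = 6, G_p = 0, G_q = -44
EG - F^2 = 67/2;  g^inv = (2/67) * [[125/4, 33/4], [33/4, 13/4]]
first-kind symbols [ij,l] = (1/2)(d_i g_jl + d_j g_il - d_l g_ij): [pp,p] = E_p/2 = -3, [pp,q] = F_p - E_q/2 = 11, [pq,p] = E_q/2 = 0, [pq,q] = G_p/2 = 0, [qq,p] = F_q - G_p/2 = 6, [qq,q] = G_q/2 = -22
Gamma^p_ij = (G*[ij,p] - F*[ij,q])/(EG - F^2), Gamma^q_ij = (E*[ij,q] - F*[ij,p])/(EG - F^2)

Answer: Gamma_ppp = -6/67, Gamma_ppq = 0, Gamma_pqq = 12/67, Gamma_qpp = 22/67, Gamma_qpq = 0, Gamma_qqq = -44/67


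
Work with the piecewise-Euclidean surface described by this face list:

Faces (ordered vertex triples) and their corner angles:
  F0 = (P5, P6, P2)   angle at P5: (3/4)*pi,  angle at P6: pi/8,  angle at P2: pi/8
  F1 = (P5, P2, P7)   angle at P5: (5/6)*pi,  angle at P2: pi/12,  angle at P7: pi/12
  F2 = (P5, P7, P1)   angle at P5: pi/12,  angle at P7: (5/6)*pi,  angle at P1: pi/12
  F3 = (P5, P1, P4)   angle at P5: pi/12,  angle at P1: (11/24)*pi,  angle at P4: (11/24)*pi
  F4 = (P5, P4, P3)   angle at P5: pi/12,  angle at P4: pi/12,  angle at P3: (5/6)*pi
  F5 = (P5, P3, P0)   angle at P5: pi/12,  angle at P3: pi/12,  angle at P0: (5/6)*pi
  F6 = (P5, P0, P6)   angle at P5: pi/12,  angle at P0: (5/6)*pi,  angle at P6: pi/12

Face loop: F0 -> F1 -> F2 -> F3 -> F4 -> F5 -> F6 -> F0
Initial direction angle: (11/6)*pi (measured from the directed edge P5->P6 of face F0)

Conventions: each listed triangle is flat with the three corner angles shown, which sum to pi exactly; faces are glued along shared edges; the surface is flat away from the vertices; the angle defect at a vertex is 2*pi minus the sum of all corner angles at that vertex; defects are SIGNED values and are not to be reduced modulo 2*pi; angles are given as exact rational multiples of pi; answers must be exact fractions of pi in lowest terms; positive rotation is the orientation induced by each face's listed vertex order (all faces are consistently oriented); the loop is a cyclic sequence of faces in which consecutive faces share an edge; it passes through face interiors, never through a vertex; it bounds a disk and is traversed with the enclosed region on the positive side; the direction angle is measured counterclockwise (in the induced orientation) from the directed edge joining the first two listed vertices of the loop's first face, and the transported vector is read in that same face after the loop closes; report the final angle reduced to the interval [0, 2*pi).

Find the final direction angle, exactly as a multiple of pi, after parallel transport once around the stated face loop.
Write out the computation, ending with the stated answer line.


enclosed vertex P5: corner angles sum to 2*pi, defect = 2*pi - 2*pi = 0
summing the enclosed defects onto the initial angle, mod 2*pi in the induced orientation:
final angle = (11/6)*pi + 0 = (11/6)*pi (mod 2*pi)

Answer: final direction angle = (11/6)*pi


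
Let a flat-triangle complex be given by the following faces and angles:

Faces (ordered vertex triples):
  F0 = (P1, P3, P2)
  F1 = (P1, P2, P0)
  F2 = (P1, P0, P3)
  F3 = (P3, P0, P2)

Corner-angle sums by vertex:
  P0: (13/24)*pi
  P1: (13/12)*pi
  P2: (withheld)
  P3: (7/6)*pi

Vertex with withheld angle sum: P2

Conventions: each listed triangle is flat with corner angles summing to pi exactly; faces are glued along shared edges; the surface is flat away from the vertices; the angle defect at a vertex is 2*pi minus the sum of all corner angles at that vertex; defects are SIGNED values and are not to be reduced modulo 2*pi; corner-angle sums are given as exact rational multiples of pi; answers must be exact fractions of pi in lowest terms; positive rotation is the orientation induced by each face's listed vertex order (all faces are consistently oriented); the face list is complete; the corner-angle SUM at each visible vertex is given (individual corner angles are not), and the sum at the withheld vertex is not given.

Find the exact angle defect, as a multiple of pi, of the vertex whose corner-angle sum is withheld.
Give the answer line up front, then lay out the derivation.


Answer: defect(P2) = (19/24)*pi

V = 4, E = 6, F = 4; chi = V - E + F = 2
Gauss-Bonnet: total defect = 2*pi*chi = 4*pi; visible defects sum to (77/24)*pi


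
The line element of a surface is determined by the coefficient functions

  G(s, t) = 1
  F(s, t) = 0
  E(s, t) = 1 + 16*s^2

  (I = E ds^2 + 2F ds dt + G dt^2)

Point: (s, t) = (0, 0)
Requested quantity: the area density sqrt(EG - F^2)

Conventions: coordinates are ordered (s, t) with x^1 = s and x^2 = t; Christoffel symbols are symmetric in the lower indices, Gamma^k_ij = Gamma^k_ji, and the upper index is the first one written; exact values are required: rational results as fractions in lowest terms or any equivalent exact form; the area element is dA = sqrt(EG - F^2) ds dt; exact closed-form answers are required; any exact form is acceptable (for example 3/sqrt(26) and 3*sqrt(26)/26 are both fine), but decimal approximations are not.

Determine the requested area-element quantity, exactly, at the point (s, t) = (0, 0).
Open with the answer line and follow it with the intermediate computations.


Answer: sqrt(EG - F^2) = 1

E = 1, F = 0, G = 1; EG - F^2 = 1


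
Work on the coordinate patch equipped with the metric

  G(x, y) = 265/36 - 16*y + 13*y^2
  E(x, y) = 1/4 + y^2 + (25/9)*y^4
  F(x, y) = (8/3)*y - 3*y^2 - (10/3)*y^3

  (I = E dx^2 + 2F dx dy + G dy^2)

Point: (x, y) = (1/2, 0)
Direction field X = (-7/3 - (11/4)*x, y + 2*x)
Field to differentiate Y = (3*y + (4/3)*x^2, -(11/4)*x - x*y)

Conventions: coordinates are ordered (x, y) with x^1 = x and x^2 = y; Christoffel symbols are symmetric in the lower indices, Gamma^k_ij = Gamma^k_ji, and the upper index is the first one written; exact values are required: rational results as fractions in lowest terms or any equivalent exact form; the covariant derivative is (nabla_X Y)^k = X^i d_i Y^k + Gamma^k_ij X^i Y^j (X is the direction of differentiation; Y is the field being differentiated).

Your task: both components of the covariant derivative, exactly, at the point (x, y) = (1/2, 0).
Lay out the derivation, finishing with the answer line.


E = 1/4, F = 0, G = 265/36 at the point
E_x = 0, E_y = 0, F_x = 0, F_y = 8/3, G_x = 0, G_y = -16
EG - F^2 = 265/144;  g^inv = (144/265) * [[265/36, 0], [0, 1/4]]
first-kind symbols [ij,l] = (1/2)(d_i g_jl + d_j g_il - d_l g_ij): [xx,x] = E_x/2 = 0, [xx,y] = F_x - E_y/2 = 0, [xy,x] = E_y/2 = 0, [xy,y] = G_x/2 = 0, [yy,x] = F_y - G_x/2 = 8/3, [yy,y] = G_y/2 = -8
Gamma^x_ij = (G*[ij,x] - F*[ij,y])/(EG - F^2), Gamma^y_ij = (E*[ij,y] - F*[ij,x])/(EG - F^2)
Gamma_xxx = 0, Gamma_xxy = 0, Gamma_xyy = 32/3, Gamma_yxx = 0, Gamma_yxy = 0, Gamma_yyy = -288/265
X = (-89/24, 1), Y = (1/3, -11/8) at the point

Answer: (nabla_X Y)^x = -299/18, (nabla_X Y)^y = 284731/25440


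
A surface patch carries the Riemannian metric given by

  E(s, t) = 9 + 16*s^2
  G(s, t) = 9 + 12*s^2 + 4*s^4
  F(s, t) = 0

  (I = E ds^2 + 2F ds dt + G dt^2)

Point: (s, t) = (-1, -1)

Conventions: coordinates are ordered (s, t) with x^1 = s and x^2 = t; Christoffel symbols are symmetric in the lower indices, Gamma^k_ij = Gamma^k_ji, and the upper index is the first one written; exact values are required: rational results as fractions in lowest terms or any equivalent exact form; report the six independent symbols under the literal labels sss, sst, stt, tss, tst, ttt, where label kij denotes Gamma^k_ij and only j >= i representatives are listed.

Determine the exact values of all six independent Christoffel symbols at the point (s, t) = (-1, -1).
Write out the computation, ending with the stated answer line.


E = 25, F = 0, G = 25 at the point
E_s = -32, E_t = 0, F_s = 0, F_t = 0, G_s = -40, G_t = 0
EG - F^2 = 625;  g^inv = (1/625) * [[25, 0], [0, 25]]
first-kind symbols [ij,l] = (1/2)(d_i g_jl + d_j g_il - d_l g_ij): [ss,s] = E_s/2 = -16, [ss,t] = F_s - E_t/2 = 0, [st,s] = E_t/2 = 0, [st,t] = G_s/2 = -20, [tt,s] = F_t - G_s/2 = 20, [tt,t] = G_t/2 = 0
Gamma^s_ij = (G*[ij,s] - F*[ij,t])/(EG - F^2), Gamma^t_ij = (E*[ij,t] - F*[ij,s])/(EG - F^2)

Answer: Gamma_sss = -16/25, Gamma_sst = 0, Gamma_stt = 4/5, Gamma_tss = 0, Gamma_tst = -4/5, Gamma_ttt = 0


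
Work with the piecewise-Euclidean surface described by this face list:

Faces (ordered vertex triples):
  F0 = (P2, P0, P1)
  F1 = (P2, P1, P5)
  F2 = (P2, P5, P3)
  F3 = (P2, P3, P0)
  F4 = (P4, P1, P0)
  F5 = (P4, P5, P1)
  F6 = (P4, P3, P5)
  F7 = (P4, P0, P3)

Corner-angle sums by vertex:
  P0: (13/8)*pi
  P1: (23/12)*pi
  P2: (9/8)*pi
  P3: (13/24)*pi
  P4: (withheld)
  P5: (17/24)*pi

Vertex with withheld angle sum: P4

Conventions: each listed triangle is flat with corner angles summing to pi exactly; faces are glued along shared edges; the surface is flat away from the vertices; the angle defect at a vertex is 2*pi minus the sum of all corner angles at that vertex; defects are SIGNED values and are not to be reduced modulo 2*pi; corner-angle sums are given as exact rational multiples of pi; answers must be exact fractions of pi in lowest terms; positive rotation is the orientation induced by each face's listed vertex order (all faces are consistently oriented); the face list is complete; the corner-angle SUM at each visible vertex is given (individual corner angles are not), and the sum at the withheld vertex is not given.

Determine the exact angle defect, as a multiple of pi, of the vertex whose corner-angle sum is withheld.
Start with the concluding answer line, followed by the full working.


Answer: defect(P4) = -pi/12

V = 6, E = 12, F = 8; chi = V - E + F = 2
Gauss-Bonnet: total defect = 2*pi*chi = 4*pi; visible defects sum to (49/12)*pi


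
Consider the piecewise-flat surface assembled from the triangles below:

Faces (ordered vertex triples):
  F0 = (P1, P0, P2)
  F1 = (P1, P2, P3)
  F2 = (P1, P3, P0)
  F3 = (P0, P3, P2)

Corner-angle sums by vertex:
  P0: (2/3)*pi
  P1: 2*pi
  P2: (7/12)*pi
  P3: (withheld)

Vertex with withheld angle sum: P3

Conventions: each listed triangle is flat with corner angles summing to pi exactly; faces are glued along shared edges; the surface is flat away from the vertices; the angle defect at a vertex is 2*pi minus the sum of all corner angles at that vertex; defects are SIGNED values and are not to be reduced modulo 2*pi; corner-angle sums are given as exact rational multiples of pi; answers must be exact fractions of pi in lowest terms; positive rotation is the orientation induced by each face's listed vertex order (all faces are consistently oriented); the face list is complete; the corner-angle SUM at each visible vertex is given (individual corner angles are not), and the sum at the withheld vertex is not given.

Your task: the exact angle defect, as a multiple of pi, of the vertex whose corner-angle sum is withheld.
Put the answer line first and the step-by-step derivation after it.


Answer: defect(P3) = (5/4)*pi

V = 4, E = 6, F = 4; chi = V - E + F = 2
Gauss-Bonnet: total defect = 2*pi*chi = 4*pi; visible defects sum to (11/4)*pi


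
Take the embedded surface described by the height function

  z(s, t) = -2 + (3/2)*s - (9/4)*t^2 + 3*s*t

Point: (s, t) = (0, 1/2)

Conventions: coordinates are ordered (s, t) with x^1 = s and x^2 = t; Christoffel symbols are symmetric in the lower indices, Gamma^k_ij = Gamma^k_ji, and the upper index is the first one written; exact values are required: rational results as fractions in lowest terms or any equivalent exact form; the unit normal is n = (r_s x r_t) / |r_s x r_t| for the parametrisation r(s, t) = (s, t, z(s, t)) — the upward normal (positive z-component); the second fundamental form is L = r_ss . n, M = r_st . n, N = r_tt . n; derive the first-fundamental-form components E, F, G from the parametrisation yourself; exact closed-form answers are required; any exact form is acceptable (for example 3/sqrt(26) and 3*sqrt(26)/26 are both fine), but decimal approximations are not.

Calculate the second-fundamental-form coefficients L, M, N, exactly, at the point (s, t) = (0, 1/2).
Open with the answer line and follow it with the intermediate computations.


Answer: L = 0, M = 12*sqrt(241)/241, N = -18*sqrt(241)/241

z_s = 3, z_t = -9/4, z_ss = 0, z_st = 3, z_tt = -9/2
E = 10, F = -27/4, G = 97/16; answer radicand W^2 = 241/16
unnormalised second-form numerators: l = 0, m = 3, n = -9/2; L = l/sqrt(241/16), and similarly M = m/sqrt(W^2), N = n/sqrt(W^2)


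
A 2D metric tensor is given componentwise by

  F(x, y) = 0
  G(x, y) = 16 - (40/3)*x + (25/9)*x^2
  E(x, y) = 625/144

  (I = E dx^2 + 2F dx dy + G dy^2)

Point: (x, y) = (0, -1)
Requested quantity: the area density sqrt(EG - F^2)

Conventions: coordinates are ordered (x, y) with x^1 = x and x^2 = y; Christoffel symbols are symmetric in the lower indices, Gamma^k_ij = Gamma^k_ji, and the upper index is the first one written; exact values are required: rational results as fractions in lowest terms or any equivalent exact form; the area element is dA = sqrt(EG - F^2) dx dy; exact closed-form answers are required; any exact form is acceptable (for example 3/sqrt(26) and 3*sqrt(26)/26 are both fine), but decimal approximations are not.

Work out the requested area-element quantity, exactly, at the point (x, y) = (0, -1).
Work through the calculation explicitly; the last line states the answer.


E = 625/144, F = 0, G = 16; EG - F^2 = 625/9

Answer: sqrt(EG - F^2) = 25/3


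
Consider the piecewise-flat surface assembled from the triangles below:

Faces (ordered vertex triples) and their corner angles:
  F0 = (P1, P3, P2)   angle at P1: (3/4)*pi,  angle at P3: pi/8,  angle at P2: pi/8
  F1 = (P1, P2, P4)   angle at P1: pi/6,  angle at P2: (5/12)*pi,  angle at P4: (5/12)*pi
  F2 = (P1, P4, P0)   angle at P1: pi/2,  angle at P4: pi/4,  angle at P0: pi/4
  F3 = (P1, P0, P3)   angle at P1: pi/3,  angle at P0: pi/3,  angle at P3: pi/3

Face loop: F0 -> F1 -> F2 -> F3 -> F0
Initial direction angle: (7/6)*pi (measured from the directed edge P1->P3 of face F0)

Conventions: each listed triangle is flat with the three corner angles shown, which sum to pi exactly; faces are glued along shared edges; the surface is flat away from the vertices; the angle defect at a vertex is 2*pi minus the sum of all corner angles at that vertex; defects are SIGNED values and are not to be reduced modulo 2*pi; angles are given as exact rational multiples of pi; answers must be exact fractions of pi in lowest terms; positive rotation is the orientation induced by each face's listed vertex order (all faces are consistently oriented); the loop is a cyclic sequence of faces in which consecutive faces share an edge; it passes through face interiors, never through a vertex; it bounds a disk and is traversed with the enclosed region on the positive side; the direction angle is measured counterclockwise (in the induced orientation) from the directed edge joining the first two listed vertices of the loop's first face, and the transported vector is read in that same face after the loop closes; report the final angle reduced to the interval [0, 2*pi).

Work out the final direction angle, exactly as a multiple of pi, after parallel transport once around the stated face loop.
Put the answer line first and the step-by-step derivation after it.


Answer: final direction angle = (17/12)*pi

enclosed vertex P1: corner angles sum to (7/4)*pi, defect = 2*pi - (7/4)*pi = pi/4
the rotation equals the total enclosed defect, so the final angle is initial + defects (mod 2*pi)
final angle = (7/6)*pi + pi/4 = (17/12)*pi (mod 2*pi)


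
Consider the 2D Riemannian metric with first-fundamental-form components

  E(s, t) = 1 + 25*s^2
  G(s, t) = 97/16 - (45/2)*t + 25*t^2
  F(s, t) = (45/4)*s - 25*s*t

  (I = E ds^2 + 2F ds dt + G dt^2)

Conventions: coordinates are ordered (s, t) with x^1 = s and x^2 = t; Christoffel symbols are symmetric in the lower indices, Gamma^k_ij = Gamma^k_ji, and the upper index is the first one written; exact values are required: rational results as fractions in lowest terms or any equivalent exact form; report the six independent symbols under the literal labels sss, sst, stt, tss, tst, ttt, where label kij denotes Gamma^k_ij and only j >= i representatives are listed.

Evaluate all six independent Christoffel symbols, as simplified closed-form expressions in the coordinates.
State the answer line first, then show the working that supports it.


Answer: Gamma_sss = 400*s/(400*s^2 + 400*t^2 - 360*t + 97), Gamma_sst = 0, Gamma_stt = -400*s/(400*s^2 + 400*t^2 - 360*t + 97), Gamma_tss = (180 - 400*t)/(400*s^2 + 400*t^2 - 360*t + 97), Gamma_tst = 0, Gamma_ttt = (400*t - 180)/(400*s^2 + 400*t^2 - 360*t + 97)

E = 1 + 25*s^2; F = (45/4)*s - 25*s*t; G = 97/16 - (45/2)*t + 25*t^2
Gamma^k_ij = (1/2) g^{kl} (d_i g_jl + d_j g_il - d_l g_ij), with g^inv = (1/(EG-F^2)) [[G, -F], [-F, E]]
first partials: E_s = 50*s, E_t = 0, F_s = 45/4 - 25*t, F_t = -25*s, G_s = 0, G_t = -45/2 + 50*t
D = EG - F^2 = 97/16 - (45/2)*t + 25*t^2 + 25*s^2
expanded: Gamma^s_ss = (G E_s - 2F F_s + F E_t)/(2D), Gamma^s_st = (G E_t - F G_s)/(2D), Gamma^s_tt = (2G F_t - G G_s - F G_t)/(2D), Gamma^t_ss = (2E F_s - E E_t - F E_s)/(2D), Gamma^t_st = (E G_s - F E_t)/(2D), Gamma^t_tt = (E G_t - 2F F_t + F G_s)/(2D); substitute and cancel common factors


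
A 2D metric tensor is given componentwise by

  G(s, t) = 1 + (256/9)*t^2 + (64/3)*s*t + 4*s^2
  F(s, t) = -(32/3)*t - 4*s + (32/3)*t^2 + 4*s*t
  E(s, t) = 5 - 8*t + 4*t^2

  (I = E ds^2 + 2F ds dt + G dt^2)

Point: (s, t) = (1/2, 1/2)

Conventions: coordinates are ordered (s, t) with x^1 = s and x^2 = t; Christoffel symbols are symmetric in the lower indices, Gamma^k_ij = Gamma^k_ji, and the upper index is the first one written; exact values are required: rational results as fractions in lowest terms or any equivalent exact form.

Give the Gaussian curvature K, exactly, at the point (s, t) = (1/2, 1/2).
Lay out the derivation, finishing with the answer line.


E = 2, F = -11/3, G = 130/9, EG - F^2 = 139/9 at the point
E_s = 0, E_t = -4, F_s = -2, F_t = 2, G_s = 44/3, G_t = 352/9
E_tt = 8, F_st = 4, G_ss = 8
By Brioschi, K is (det M1 - det M2) divided by (EG - F^2) squared.
M1 = [[-E_tt/2 + F_st - G_ss/2, E_s/2, F_s - E_t/2], [F_t - G_s/2, E, F], [G_t/2, F, G]] = [[-4, 0, 0], [-16/3, 2, -11/3], [176/9, -11/3, 130/9]]; det M1 = -556/9
M2 = [[0, E_t/2, G_s/2], [E_t/2, E, F], [G_s/2, F, G]] = [[0, -2, 22/3], [-2, 2, -11/3], [22/3, -11/3, 130/9]]; det M2 = -520/9
det M1 - det M2 = -4; K = -4 / (139/9)^2 = -324/19321

Answer: K = -324/19321


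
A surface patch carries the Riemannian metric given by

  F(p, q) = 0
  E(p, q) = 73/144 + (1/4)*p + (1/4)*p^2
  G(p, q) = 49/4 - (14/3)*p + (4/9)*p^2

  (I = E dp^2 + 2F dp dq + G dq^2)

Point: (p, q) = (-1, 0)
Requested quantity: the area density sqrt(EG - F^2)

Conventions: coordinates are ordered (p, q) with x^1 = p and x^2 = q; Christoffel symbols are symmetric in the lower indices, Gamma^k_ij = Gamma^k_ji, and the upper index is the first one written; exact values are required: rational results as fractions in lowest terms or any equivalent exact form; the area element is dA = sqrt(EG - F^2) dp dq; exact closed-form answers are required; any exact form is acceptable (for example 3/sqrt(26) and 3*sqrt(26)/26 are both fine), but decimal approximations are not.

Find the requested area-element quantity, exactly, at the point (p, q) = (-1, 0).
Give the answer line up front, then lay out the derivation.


Answer: sqrt(EG - F^2) = 25*sqrt(73)/72

E = 73/144, F = 0, G = 625/36; EG - F^2 = 45625/5184


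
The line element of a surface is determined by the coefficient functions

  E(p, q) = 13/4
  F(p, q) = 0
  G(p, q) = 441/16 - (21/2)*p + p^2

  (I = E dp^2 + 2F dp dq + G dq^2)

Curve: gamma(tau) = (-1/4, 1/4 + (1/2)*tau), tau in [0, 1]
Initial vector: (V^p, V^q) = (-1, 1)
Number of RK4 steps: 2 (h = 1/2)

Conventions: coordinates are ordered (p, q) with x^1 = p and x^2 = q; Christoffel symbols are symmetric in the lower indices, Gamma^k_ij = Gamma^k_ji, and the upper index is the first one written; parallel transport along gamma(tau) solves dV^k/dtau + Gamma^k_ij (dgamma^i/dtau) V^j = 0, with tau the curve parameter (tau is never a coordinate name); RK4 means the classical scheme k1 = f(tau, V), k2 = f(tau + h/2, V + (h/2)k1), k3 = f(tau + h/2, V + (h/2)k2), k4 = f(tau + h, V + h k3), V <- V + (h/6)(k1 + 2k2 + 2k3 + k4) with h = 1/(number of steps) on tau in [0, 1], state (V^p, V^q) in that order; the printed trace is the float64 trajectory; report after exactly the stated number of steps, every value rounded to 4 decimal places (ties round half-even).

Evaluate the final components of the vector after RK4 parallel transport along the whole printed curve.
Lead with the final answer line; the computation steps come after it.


Answer: V^p = -1.7971, V^q = 0.8720

gamma'(tau) = (0, 1/2); f(tau, V)^k = -Gamma^k_ij(gamma(tau)) gamma'^i(tau) V^j; h = 1/2; intermediate values shown to 6 dp
curve data and Christoffel symbols at the stage parameters:
  tau = 0.000000: gamma = (-0.250000, 0.250000), gamma' = (0.000000, 0.500000); Gamma_ppp = 0.000000, Gamma_ppq = 0.000000, Gamma_pqq = 1.692308, Gamma_qpp = 0.000000, Gamma_qpq = -0.181818, Gamma_qqq = 0.000000
  tau = 0.250000: gamma = (-0.250000, 0.375000), gamma' = (0.000000, 0.500000); Gamma_ppp = 0.000000, Gamma_ppq = 0.000000, Gamma_pqq = 1.692308, Gamma_qpp = 0.000000, Gamma_qpq = -0.181818, Gamma_qqq = 0.000000
  tau = 0.500000: gamma = (-0.250000, 0.500000), gamma' = (0.000000, 0.500000); Gamma_ppp = 0.000000, Gamma_ppq = 0.000000, Gamma_pqq = 1.692308, Gamma_qpp = 0.000000, Gamma_qpq = -0.181818, Gamma_qqq = 0.000000
  tau = 0.750000: gamma = (-0.250000, 0.625000), gamma' = (0.000000, 0.500000); Gamma_ppp = 0.000000, Gamma_ppq = 0.000000, Gamma_pqq = 1.692308, Gamma_qpp = 0.000000, Gamma_qpq = -0.181818, Gamma_qqq = 0.000000
  tau = 1.000000: gamma = (-0.250000, 0.750000), gamma' = (0.000000, 0.500000); Gamma_ppp = 0.000000, Gamma_ppq = 0.000000, Gamma_pqq = 1.692308, Gamma_qpp = 0.000000, Gamma_qpq = -0.181818, Gamma_qqq = 0.000000
step 0: V^p = -1.0000, V^q = 1.0000
step 1: k1 = (-0.846154, -0.090909), k2 = (-0.826923, -0.110140), k3 = (-0.822855, -0.109703), k4 = (-0.799741, -0.128312); V <- V + (h/6)(k1 + 2k2 + 2k3 + k4): V^p = -1.4121, V^q = 0.9451
step 2: k1 = (-0.799693, -0.128375), k2 = (-0.772536, -0.146549), k3 = (-0.768692, -0.145932), k4 = (-0.737952, -0.163315); V <- V + (h/6)(k1 + 2k2 + 2k3 + k4): V^p = -1.7971, V^q = 0.8720
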